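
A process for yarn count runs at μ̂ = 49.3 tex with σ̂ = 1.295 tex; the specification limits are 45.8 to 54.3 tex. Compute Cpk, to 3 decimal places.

Cpu = (USL − μ̂) / (3σ̂) = (54.3 − 49.3) / (3 × 1.295) = 1.2870; Cpl = (μ̂ − LSL) / (3σ̂) = (49.3 − 45.8) / (3 × 1.295) = 0.9009; Cpk = min(Cpu, Cpl) = 0.9009

0.901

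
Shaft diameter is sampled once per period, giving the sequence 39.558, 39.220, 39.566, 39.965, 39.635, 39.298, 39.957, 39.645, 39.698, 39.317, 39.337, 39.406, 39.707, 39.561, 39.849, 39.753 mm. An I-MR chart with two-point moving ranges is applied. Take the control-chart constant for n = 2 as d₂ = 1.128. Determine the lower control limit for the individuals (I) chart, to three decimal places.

38.869

X̄ = (39.558 + 39.220 + 39.566 + 39.965 + 39.635 + 39.298 + 39.957 + 39.645 + 39.698 + 39.317 + 39.337 + 39.406 + 39.707 + 39.561 + 39.849 + 39.753) / 16 = 39.5920
Moving ranges: 0.338, 0.346, 0.399, 0.330, 0.337, 0.659, 0.312, 0.053, 0.381, 0.020, 0.069, 0.301, 0.146, 0.288, 0.096; M̄R̄ = 4.0750 / 15 = 0.2717
LCL = X̄ − 3·M̄R̄/d₂ = 39.5920 − 3 × 0.2717 / 1.128 = 38.8695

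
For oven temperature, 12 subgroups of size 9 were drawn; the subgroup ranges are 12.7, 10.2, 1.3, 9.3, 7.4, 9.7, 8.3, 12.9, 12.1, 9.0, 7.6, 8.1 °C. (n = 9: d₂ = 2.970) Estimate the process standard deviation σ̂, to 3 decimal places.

3.047

R̄ = (12.7 + 10.2 + 1.3 + 9.3 + 7.4 + 9.7 + 8.3 + 12.9 + 12.1 + 9.0 + 7.6 + 8.1) / 12 = 9.0500
σ̂ = R̄ / d₂ = 9.0500 / 2.970 = 3.0471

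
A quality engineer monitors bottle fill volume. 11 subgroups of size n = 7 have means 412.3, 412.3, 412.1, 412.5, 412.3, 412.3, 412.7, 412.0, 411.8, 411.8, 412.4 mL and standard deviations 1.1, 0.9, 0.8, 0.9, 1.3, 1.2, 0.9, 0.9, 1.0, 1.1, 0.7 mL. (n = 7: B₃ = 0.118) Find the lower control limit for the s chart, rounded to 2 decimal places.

s̄ = (1.1 + 0.9 + 0.8 + 0.9 + 1.3 + 1.2 + 0.9 + 0.9 + 1.0 + 1.1 + 0.7) / 11 = 0.9818
LCL_s = B₃·s̄ = 0.118 × 0.9818 = 0.1159

0.12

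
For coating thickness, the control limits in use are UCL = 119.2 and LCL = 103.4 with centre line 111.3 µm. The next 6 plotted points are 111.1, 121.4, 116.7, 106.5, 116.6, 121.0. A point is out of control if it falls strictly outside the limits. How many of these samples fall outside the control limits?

2

Compare each point to [103.4, 119.2]: sample 2 = 121.4 > UCL; sample 6 = 121.0 > UCL.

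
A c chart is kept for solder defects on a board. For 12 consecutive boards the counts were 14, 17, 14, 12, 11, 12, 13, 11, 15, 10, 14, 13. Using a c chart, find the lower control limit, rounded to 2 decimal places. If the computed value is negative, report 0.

2.18

c̄ = (14 + 17 + 14 + 12 + 11 + 12 + 13 + 11 + 15 + 10 + 14 + 13) / 12 = 156 / 12 = 13.0000
LCL = c̄ − 3√c̄ = 13.0000 − 3 × 3.6056 = 2.1833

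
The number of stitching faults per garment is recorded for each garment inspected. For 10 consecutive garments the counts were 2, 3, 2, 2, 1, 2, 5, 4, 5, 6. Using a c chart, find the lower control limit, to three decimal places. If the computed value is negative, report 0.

c̄ = (2 + 3 + 2 + 2 + 1 + 2 + 5 + 4 + 5 + 6) / 10 = 32 / 10 = 3.2000
LCL = c̄ − 3√c̄ = 3.2000 − 3 × 1.7889 = -2.1666 → 0 (cannot be negative)

0.000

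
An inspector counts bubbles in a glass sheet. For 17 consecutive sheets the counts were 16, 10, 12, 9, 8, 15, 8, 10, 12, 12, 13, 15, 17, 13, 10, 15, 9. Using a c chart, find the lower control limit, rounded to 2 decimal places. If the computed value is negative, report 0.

1.61

c̄ = (16 + 10 + 12 + 9 + 8 + 15 + 8 + 10 + 12 + 12 + 13 + 15 + 17 + 13 + 10 + 15 + 9) / 17 = 204 / 17 = 12.0000
LCL = c̄ − 3√c̄ = 12.0000 − 3 × 3.4641 = 1.6077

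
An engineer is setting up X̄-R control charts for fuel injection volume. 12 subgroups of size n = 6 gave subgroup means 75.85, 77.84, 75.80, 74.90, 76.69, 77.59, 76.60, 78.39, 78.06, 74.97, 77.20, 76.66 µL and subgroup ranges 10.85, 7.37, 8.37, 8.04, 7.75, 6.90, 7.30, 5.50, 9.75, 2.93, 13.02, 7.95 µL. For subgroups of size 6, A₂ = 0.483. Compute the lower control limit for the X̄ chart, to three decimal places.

72.859

X̄̄ = (75.85 + 77.84 + 75.80 + 74.90 + 76.69 + 77.59 + 76.60 + 78.39 + 78.06 + 74.97 + 77.20 + 76.66) / 12 = 920.5500 / 12 = 76.7125
R̄ = (10.85 + 7.37 + 8.37 + 8.04 + 7.75 + 6.90 + 7.30 + 5.50 + 9.75 + 2.93 + 13.02 + 7.95) / 12 = 95.7300 / 12 = 7.9775
LCL = X̄̄ − A₂·R̄ = 76.7125 − 0.483 × 7.9775 = 72.8594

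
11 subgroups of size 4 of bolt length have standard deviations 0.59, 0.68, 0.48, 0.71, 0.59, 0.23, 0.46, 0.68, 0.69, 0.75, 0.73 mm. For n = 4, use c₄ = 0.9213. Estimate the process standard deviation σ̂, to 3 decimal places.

s̄ = (0.59 + 0.68 + 0.48 + 0.71 + 0.59 + 0.23 + 0.46 + 0.68 + 0.69 + 0.75 + 0.73) / 11 = 0.5991
σ̂ = s̄ / c₄ = 0.5991 / 0.9213 = 0.6503

0.650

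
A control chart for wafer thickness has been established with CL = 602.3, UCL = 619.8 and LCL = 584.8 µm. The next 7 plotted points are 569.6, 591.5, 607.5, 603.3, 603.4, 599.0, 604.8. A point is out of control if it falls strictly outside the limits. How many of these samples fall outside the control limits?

1

Compare each point to [584.8, 619.8]: sample 1 = 569.6 < LCL.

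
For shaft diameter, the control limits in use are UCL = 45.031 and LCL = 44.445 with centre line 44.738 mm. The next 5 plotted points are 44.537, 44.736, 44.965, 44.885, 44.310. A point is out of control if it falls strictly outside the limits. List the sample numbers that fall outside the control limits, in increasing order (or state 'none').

Compare each point to [44.445, 45.031]: sample 5 = 44.310 < LCL.

5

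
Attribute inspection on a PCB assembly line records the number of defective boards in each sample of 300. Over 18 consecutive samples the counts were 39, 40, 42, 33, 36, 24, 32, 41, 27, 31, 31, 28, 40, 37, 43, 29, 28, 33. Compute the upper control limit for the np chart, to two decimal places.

p̄ = Σdᵢ / (k·n) = 614 / (18 × 300) = 0.11370
UCL = np̄ + 3·√(np̄(1−p̄)) = 34.1111 + 3 × √(34.1111×0.88630) = 34.1111 + 3 × 5.4984 = 50.6064

50.61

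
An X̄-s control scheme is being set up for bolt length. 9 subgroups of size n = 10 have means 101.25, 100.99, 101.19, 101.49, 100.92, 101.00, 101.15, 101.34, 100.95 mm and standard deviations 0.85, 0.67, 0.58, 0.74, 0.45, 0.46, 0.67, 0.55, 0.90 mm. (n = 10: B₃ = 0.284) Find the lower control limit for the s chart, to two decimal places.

0.19

s̄ = (0.85 + 0.67 + 0.58 + 0.74 + 0.45 + 0.46 + 0.67 + 0.55 + 0.90) / 9 = 0.6522
LCL_s = B₃·s̄ = 0.284 × 0.6522 = 0.1852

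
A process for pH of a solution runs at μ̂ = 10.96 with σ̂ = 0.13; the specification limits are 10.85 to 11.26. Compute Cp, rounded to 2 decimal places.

Cp = (USL − LSL) / (6σ̂) = (11.26 − 10.85) / (6 × 0.13) = 0.4100 / 0.7800 = 0.5256

0.53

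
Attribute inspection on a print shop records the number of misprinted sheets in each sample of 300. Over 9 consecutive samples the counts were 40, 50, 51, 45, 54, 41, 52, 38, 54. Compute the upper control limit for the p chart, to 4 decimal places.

p̄ = Σdᵢ / (k·n) = 425 / (9 × 300) = 0.15741
UCL = p̄ + 3·√(p̄(1−p̄)/n) = 0.15741 + 3 × √(0.15741×0.84259/300) = 0.15741 + 3 × 0.02103 = 0.22049

0.2205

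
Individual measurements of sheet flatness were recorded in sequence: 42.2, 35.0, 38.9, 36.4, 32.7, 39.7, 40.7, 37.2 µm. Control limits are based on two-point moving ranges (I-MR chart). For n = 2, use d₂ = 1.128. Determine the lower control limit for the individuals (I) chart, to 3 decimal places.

26.908

X̄ = (42.2 + 35.0 + 38.9 + 36.4 + 32.7 + 39.7 + 40.7 + 37.2) / 8 = 37.8500
Moving ranges: 7.2, 3.9, 2.5, 3.7, 7.0, 1.0, 3.5; M̄R̄ = 28.8000 / 7 = 4.1143
LCL = X̄ − 3·M̄R̄/d₂ = 37.8500 − 3 × 4.1143 / 1.128 = 26.9078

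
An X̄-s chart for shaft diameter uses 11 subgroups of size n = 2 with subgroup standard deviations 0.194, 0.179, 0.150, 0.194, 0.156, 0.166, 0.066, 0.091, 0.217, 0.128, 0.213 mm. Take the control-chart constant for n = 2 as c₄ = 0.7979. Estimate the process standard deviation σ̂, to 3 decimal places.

0.200

s̄ = (0.194 + 0.179 + 0.150 + 0.194 + 0.156 + 0.166 + 0.066 + 0.091 + 0.217 + 0.128 + 0.213) / 11 = 0.1595
σ̂ = s̄ / c₄ = 0.1595 / 0.7979 = 0.1998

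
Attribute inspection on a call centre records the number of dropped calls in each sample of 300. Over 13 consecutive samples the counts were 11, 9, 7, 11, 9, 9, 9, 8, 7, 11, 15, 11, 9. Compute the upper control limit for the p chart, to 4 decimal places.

p̄ = Σdᵢ / (k·n) = 126 / (13 × 300) = 0.03231
UCL = p̄ + 3·√(p̄(1−p̄)/n) = 0.03231 + 3 × √(0.03231×0.96769/300) = 0.03231 + 3 × 0.01021 = 0.06293

0.0629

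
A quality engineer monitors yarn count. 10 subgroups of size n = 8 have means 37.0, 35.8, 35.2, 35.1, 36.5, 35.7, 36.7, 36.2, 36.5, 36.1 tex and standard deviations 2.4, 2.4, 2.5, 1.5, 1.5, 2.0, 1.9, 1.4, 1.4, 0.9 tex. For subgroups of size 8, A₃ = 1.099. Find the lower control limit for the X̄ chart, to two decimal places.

34.11

X̄̄ = (37.0 + 35.8 + 35.2 + 35.1 + 36.5 + 35.7 + 36.7 + 36.2 + 36.5 + 36.1) / 10 = 36.0800
s̄ = (2.4 + 2.4 + 2.5 + 1.5 + 1.5 + 2.0 + 1.9 + 1.4 + 1.4 + 0.9) / 10 = 1.7900
LCL = X̄̄ − A₃·s̄ = 36.0800 − 1.099 × 1.7900 = 34.1128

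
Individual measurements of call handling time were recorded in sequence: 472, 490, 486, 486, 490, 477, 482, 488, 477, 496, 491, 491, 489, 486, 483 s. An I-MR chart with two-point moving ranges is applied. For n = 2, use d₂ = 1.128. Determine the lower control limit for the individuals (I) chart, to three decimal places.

X̄ = (472 + 490 + 486 + 486 + 490 + 477 + 482 + 488 + 477 + 496 + 491 + 491 + 489 + 486 + 483) / 15 = 485.6000
Moving ranges: 18, 4, 0, 4, 13, 5, 6, 11, 19, 5, 0, 2, 3, 3; M̄R̄ = 93.0000 / 14 = 6.6429
LCL = X̄ − 3·M̄R̄/d₂ = 485.6000 − 3 × 6.6429 / 1.128 = 467.9328

467.933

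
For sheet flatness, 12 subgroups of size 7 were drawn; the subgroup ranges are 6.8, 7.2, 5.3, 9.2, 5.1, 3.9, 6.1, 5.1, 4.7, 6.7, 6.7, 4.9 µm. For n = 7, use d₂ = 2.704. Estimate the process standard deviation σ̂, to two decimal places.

2.21

R̄ = (6.8 + 7.2 + 5.3 + 9.2 + 5.1 + 3.9 + 6.1 + 5.1 + 4.7 + 6.7 + 6.7 + 4.9) / 12 = 5.9750
σ̂ = R̄ / d₂ = 5.9750 / 2.704 = 2.2097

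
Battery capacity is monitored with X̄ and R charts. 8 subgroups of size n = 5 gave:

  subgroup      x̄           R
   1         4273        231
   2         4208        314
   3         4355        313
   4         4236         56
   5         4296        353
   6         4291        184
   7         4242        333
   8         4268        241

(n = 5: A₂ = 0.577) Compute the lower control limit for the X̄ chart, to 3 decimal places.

4125.072

X̄̄ = (4273 + 4208 + 4355 + 4236 + 4296 + 4291 + 4242 + 4268) / 8 = 34169.0000 / 8 = 4271.1250
R̄ = (231 + 314 + 313 + 56 + 353 + 184 + 333 + 241) / 8 = 2025.0000 / 8 = 253.1250
LCL = X̄̄ − A₂·R̄ = 4271.1250 − 0.577 × 253.1250 = 4125.0719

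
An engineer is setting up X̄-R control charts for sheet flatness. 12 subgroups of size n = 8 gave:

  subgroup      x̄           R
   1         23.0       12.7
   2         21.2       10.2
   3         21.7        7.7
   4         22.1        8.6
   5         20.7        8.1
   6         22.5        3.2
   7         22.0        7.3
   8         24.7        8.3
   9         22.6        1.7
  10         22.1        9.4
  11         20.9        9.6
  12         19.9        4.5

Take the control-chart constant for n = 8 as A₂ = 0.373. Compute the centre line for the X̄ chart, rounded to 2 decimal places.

21.95

X̄̄ = (23.0 + 21.2 + 21.7 + 22.1 + 20.7 + 22.5 + 22.0 + 24.7 + 22.6 + 22.1 + 20.9 + 19.9) / 12 = 263.4000 / 12 = 21.9500
CL = X̄̄ = 21.9500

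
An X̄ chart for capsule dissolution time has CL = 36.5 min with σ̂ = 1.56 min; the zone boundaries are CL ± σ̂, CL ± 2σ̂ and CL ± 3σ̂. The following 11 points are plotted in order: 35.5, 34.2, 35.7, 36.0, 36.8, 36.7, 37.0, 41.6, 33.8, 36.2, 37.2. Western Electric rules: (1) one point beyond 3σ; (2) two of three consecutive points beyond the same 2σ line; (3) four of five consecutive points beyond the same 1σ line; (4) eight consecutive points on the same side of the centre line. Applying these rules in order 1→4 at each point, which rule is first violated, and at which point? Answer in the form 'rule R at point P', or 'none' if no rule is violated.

Zone of each point (C = within 1σ̂, B = 1σ̂–2σ̂, A = 2σ̂–3σ̂, * = beyond 3σ̂; sign = side of CL): 1:-C, 2:-B, 3:-C, 4:-C, 5:+C, 6:+C, 7:+C, 8:+*, 9:-B, 10:-C, 11:+C
Rule 1 (one point beyond the 3σ limits) is satisfied at point 8.

rule 1 at point 8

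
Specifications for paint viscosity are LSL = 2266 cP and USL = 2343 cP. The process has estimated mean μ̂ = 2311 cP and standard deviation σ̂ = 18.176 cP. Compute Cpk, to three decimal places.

0.587

Cpu = (USL − μ̂) / (3σ̂) = (2343 − 2311) / (3 × 18.176) = 0.5869; Cpl = (μ̂ − LSL) / (3σ̂) = (2311 − 2266) / (3 × 18.176) = 0.8253; Cpk = min(Cpu, Cpl) = 0.5869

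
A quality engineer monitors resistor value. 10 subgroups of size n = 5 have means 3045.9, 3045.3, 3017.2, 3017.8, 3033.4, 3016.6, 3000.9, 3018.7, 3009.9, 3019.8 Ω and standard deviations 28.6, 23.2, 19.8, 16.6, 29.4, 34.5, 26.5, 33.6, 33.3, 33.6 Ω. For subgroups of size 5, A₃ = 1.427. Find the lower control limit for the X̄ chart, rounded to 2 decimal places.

2982.72

X̄̄ = (3045.9 + 3045.3 + 3017.2 + 3017.8 + 3033.4 + 3016.6 + 3000.9 + 3018.7 + 3009.9 + 3019.8) / 10 = 3022.5500
s̄ = (28.6 + 23.2 + 19.8 + 16.6 + 29.4 + 34.5 + 26.5 + 33.6 + 33.3 + 33.6) / 10 = 27.9100
LCL = X̄̄ − A₃·s̄ = 3022.5500 − 1.427 × 27.9100 = 2982.7224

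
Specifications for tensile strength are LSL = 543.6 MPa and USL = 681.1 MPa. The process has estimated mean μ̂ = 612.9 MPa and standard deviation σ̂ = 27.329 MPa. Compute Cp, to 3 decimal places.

0.839

Cp = (USL − LSL) / (6σ̂) = (681.1 − 543.6) / (6 × 27.329) = 137.5000 / 163.9740 = 0.8385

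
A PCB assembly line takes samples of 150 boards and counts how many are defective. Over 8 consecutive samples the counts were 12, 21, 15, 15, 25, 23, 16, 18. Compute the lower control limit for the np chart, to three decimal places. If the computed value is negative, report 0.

6.149

p̄ = Σdᵢ / (k·n) = 145 / (8 × 150) = 0.12083
LCL = np̄ − 3·√(np̄(1−p̄)) = 18.1250 − 3 × 3.9919 = 6.1494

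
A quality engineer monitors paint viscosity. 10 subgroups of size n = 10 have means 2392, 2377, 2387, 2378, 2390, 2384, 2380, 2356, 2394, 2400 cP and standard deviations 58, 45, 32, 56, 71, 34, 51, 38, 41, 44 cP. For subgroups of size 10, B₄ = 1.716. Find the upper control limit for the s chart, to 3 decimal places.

80.652

s̄ = (58 + 45 + 32 + 56 + 71 + 34 + 51 + 38 + 41 + 44) / 10 = 47.0000
UCL_s = B₄·s̄ = 1.716 × 47.0000 = 80.6520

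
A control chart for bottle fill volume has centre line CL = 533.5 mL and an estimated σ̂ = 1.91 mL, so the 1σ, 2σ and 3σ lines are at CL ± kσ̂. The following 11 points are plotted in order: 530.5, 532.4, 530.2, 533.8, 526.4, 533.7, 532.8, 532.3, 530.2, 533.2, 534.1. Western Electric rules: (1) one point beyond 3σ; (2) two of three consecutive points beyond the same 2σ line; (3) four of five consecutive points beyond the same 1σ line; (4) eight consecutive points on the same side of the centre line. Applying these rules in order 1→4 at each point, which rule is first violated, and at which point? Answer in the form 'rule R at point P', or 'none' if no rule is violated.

Zone of each point (C = within 1σ̂, B = 1σ̂–2σ̂, A = 2σ̂–3σ̂, * = beyond 3σ̂; sign = side of CL): 1:-B, 2:-C, 3:-B, 4:+C, 5:-*, 6:+C, 7:-C, 8:-C, 9:-B, 10:-C, 11:+C
Rule 1 (one point beyond the 3σ limits) is satisfied at point 5.

rule 1 at point 5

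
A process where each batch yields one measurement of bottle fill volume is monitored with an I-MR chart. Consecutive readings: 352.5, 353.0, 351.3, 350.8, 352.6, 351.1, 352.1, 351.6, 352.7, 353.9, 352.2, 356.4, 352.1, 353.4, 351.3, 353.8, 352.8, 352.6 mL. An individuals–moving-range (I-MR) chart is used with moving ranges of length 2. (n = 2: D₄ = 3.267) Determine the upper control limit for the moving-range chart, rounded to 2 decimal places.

5.21

Moving ranges: 0.5, 1.7, 0.5, 1.8, 1.5, 1.0, 0.5, 1.1, 1.2, 1.7, 4.2, 4.3, 1.3, 2.1, 2.5, 1.0, 0.2; M̄R̄ = 27.1000 / 17 = 1.5941
UCL_MR = D₄·M̄R̄ = 3.267 × 1.5941 = 5.2080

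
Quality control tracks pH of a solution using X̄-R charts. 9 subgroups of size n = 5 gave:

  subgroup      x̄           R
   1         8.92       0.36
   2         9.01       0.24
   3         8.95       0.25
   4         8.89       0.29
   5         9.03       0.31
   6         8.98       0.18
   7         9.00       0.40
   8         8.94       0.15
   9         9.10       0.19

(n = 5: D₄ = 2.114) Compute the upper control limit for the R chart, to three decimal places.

R̄ = (0.36 + 0.24 + 0.25 + 0.29 + 0.31 + 0.18 + 0.40 + 0.15 + 0.19) / 9 = 2.3700 / 9 = 0.2633
UCL_R = D₄·R̄ = 2.114 × 0.2633 = 0.5567

0.557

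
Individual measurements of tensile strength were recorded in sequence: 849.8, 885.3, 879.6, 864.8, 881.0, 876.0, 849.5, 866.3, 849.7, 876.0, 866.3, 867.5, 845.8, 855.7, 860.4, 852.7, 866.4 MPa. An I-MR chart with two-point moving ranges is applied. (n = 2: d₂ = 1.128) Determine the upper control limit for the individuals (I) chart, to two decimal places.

X̄ = (849.8 + 885.3 + 879.6 + 864.8 + 881.0 + 876.0 + 849.5 + 866.3 + 849.7 + 876.0 + 866.3 + 867.5 + 845.8 + 855.7 + 860.4 + 852.7 + 866.4) / 17 = 864.2824
Moving ranges: 35.5, 5.7, 14.8, 16.2, 5.0, 26.5, 16.8, 16.6, 26.3, 9.7, 1.2, 21.7, 9.9, 4.7, 7.7, 13.7; M̄R̄ = 232.0000 / 16 = 14.5000
UCL = X̄ + 3·M̄R̄/d₂ = 864.2824 + 3 × 14.5000 / 1.128 = 902.8462

902.85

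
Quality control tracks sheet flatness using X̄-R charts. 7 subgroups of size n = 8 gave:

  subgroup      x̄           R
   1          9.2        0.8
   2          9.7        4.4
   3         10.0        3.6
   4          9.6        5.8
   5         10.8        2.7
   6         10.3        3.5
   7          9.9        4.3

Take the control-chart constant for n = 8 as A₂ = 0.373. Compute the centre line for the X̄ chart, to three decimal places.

X̄̄ = (9.2 + 9.7 + 10.0 + 9.6 + 10.8 + 10.3 + 9.9) / 7 = 69.5000 / 7 = 9.9286
CL = X̄̄ = 9.9286

9.929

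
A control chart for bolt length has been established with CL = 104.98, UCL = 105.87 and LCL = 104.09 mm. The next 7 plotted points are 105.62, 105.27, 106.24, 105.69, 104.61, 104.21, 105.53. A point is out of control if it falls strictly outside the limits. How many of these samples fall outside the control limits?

1

Compare each point to [104.09, 105.87]: sample 3 = 106.24 > UCL.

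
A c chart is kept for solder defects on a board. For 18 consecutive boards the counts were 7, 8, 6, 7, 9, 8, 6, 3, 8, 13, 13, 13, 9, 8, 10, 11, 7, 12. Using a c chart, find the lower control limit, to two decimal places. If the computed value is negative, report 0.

c̄ = (7 + 8 + 6 + 7 + 9 + 8 + 6 + 3 + 8 + 13 + 13 + 13 + 9 + 8 + 10 + 11 + 7 + 12) / 18 = 158 / 18 = 8.7778
LCL = c̄ − 3√c̄ = 8.7778 − 3 × 2.9627 = -0.1104 → 0 (cannot be negative)

0.00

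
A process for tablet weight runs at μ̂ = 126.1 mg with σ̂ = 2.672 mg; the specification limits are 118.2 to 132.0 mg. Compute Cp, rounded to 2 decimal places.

Cp = (USL − LSL) / (6σ̂) = (132.0 − 118.2) / (6 × 2.672) = 13.8000 / 16.0320 = 0.8608

0.86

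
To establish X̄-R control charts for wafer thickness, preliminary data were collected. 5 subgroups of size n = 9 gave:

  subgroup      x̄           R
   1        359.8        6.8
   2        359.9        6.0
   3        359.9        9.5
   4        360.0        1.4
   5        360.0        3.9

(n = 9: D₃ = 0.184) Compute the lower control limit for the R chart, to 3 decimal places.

1.016

R̄ = (6.8 + 6.0 + 9.5 + 1.4 + 3.9) / 5 = 27.6000 / 5 = 5.5200
LCL_R = D₃·R̄ = 0.184 × 5.5200 = 1.0157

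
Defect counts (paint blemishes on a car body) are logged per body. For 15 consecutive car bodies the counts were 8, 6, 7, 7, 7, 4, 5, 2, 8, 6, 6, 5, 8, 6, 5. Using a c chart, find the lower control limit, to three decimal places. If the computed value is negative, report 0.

0.000

c̄ = (8 + 6 + 7 + 7 + 7 + 4 + 5 + 2 + 8 + 6 + 6 + 5 + 8 + 6 + 5) / 15 = 90 / 15 = 6.0000
LCL = c̄ − 3√c̄ = 6.0000 − 3 × 2.4495 = -1.3485 → 0 (cannot be negative)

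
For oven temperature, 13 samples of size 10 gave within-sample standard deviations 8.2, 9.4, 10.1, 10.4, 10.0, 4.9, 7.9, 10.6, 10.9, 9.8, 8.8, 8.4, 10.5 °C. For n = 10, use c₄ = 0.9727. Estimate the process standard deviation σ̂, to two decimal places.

9.48

s̄ = (8.2 + 9.4 + 10.1 + 10.4 + 10.0 + 4.9 + 7.9 + 10.6 + 10.9 + 9.8 + 8.8 + 8.4 + 10.5) / 13 = 9.2231
σ̂ = s̄ / c₄ = 9.2231 / 0.9727 = 9.4819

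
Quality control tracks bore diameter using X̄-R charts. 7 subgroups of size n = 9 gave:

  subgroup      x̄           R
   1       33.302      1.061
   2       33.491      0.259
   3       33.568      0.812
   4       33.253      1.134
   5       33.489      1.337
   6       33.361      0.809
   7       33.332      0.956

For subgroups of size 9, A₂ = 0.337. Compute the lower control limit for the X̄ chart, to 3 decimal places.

X̄̄ = (33.302 + 33.491 + 33.568 + 33.253 + 33.489 + 33.361 + 33.332) / 7 = 233.7960 / 7 = 33.3994
R̄ = (1.061 + 0.259 + 0.812 + 1.134 + 1.337 + 0.809 + 0.956) / 7 = 6.3680 / 7 = 0.9097
LCL = X̄̄ − A₂·R̄ = 33.3994 − 0.337 × 0.9097 = 33.0929

33.093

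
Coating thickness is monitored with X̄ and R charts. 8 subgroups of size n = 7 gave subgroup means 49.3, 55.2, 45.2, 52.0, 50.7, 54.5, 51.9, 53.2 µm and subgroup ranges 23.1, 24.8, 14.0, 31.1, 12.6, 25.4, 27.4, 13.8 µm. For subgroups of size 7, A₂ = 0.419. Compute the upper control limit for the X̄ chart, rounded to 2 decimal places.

X̄̄ = (49.3 + 55.2 + 45.2 + 52.0 + 50.7 + 54.5 + 51.9 + 53.2) / 8 = 412.0000 / 8 = 51.5000
R̄ = (23.1 + 24.8 + 14.0 + 31.1 + 12.6 + 25.4 + 27.4 + 13.8) / 8 = 172.2000 / 8 = 21.5250
UCL = X̄̄ + A₂·R̄ = 51.5000 + 0.419 × 21.5250 = 60.5190

60.52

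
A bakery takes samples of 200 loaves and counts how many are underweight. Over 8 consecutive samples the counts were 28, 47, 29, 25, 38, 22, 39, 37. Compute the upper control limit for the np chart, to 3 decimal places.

48.897

p̄ = Σdᵢ / (k·n) = 265 / (8 × 200) = 0.16562
UCL = np̄ + 3·√(np̄(1−p̄)) = 33.1250 + 3 × √(33.1250×0.83437) = 33.1250 + 3 × 5.2572 = 48.8967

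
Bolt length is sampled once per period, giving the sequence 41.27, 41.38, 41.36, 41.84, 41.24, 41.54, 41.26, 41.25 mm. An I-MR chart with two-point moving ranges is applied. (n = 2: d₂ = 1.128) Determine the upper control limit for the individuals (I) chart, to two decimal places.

X̄ = (41.27 + 41.38 + 41.36 + 41.84 + 41.24 + 41.54 + 41.26 + 41.25) / 8 = 41.3925
Moving ranges: 0.11, 0.02, 0.48, 0.60, 0.30, 0.28, 0.01; M̄R̄ = 1.8000 / 7 = 0.2571
UCL = X̄ + 3·M̄R̄/d₂ = 41.3925 + 3 × 0.2571 / 1.128 = 42.0764

42.08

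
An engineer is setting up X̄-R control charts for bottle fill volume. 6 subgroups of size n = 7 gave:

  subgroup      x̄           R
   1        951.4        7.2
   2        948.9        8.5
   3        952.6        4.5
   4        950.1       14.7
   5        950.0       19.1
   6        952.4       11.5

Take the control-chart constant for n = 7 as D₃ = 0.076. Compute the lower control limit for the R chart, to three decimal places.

R̄ = (7.2 + 8.5 + 4.5 + 14.7 + 19.1 + 11.5) / 6 = 65.5000 / 6 = 10.9167
LCL_R = D₃·R̄ = 0.076 × 10.9167 = 0.8297

0.830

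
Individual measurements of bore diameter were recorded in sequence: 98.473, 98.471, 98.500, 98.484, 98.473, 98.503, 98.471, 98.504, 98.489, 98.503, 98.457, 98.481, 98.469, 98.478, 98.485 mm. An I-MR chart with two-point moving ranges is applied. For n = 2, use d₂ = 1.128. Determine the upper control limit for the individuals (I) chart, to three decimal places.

X̄ = (98.473 + 98.471 + 98.500 + 98.484 + 98.473 + 98.503 + 98.471 + 98.504 + 98.489 + 98.503 + 98.457 + 98.481 + 98.469 + 98.478 + 98.485) / 15 = 98.4827
Moving ranges: 0.002, 0.029, 0.016, 0.011, 0.030, 0.032, 0.033, 0.015, 0.014, 0.046, 0.024, 0.012, 0.009, 0.007; M̄R̄ = 0.2800 / 14 = 0.0200
UCL = X̄ + 3·M̄R̄/d₂ = 98.4827 + 3 × 0.0200 / 1.128 = 98.5359

98.536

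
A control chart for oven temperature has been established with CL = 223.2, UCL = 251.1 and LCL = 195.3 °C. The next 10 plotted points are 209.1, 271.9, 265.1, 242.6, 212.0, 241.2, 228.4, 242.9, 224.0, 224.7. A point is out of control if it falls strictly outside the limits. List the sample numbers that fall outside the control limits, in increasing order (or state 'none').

2, 3

Compare each point to [195.3, 251.1]: sample 2 = 271.9 > UCL; sample 3 = 265.1 > UCL.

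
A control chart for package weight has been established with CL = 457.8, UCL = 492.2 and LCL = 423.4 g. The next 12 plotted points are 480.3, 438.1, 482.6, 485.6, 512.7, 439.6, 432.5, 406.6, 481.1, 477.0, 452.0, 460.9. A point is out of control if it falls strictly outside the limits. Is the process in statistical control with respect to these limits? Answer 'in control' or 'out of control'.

out of control

Compare each point to [423.4, 492.2]: sample 5 = 512.7 > UCL; sample 8 = 406.6 < LCL.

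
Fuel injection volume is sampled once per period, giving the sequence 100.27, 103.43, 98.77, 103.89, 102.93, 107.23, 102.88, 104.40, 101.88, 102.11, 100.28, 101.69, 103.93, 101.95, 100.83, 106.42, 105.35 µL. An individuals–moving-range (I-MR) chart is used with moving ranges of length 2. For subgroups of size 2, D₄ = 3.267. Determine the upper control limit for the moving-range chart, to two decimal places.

Moving ranges: 3.16, 4.66, 5.12, 0.96, 4.30, 4.35, 1.52, 2.52, 0.23, 1.83, 1.41, 2.24, 1.98, 1.12, 5.59, 1.07; M̄R̄ = 42.0600 / 16 = 2.6288
UCL_MR = D₄·M̄R̄ = 3.267 × 2.6288 = 8.5881

8.59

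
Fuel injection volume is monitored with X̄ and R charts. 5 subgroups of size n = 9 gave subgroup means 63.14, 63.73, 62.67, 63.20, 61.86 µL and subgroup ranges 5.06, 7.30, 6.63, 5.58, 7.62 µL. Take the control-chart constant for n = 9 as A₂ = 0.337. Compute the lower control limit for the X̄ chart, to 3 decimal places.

X̄̄ = (63.14 + 63.73 + 62.67 + 63.20 + 61.86) / 5 = 314.6000 / 5 = 62.9200
R̄ = (5.06 + 7.30 + 6.63 + 5.58 + 7.62) / 5 = 32.1900 / 5 = 6.4380
LCL = X̄̄ − A₂·R̄ = 62.9200 − 0.337 × 6.4380 = 60.7504

60.750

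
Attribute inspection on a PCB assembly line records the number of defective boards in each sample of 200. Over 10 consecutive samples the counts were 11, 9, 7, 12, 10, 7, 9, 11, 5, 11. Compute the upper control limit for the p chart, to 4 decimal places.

0.0904

p̄ = Σdᵢ / (k·n) = 92 / (10 × 200) = 0.04600
UCL = p̄ + 3·√(p̄(1−p̄)/n) = 0.04600 + 3 × √(0.04600×0.95400/200) = 0.04600 + 3 × 0.01481 = 0.09044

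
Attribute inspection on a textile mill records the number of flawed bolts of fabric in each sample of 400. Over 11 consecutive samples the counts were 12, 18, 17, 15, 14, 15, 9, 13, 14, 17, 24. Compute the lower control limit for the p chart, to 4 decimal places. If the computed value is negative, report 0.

0.0094

p̄ = Σdᵢ / (k·n) = 168 / (11 × 400) = 0.03818
LCL = p̄ − 3·√(p̄(1−p̄)/n) = 0.03818 − 3 × 0.00958 = 0.00944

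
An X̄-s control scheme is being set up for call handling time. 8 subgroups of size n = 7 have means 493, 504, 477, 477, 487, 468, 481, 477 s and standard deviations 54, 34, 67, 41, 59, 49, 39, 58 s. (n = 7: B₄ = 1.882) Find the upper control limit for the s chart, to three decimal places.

94.335

s̄ = (54 + 34 + 67 + 41 + 59 + 49 + 39 + 58) / 8 = 50.1250
UCL_s = B₄·s̄ = 1.882 × 50.1250 = 94.3352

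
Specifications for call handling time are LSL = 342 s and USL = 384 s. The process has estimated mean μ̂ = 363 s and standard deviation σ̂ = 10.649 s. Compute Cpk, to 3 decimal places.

Cpu = (USL − μ̂) / (3σ̂) = (384 − 363) / (3 × 10.649) = 0.6573; Cpl = (μ̂ − LSL) / (3σ̂) = (363 − 342) / (3 × 10.649) = 0.6573; Cpk = min(Cpu, Cpl) = 0.6573

0.657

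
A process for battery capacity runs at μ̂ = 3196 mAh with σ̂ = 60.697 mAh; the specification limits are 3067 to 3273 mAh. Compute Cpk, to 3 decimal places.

Cpu = (USL − μ̂) / (3σ̂) = (3273 − 3196) / (3 × 60.697) = 0.4229; Cpl = (μ̂ − LSL) / (3σ̂) = (3196 − 3067) / (3 × 60.697) = 0.7084; Cpk = min(Cpu, Cpl) = 0.4229

0.423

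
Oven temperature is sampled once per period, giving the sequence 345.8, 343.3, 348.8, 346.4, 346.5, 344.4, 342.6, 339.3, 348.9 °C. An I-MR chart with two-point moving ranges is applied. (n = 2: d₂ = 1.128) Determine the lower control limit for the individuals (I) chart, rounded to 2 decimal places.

336.04

X̄ = (345.8 + 343.3 + 348.8 + 346.4 + 346.5 + 344.4 + 342.6 + 339.3 + 348.9) / 9 = 345.1111
Moving ranges: 2.5, 5.5, 2.4, 0.1, 2.1, 1.8, 3.3, 9.6; M̄R̄ = 27.3000 / 8 = 3.4125
LCL = X̄ − 3·M̄R̄/d₂ = 345.1111 − 3 × 3.4125 / 1.128 = 336.0353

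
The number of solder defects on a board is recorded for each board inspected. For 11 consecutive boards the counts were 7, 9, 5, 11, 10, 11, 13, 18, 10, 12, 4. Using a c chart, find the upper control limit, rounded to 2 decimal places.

19.49

c̄ = (7 + 9 + 5 + 11 + 10 + 11 + 13 + 18 + 10 + 12 + 4) / 11 = 110 / 11 = 10.0000
UCL = c̄ + 3√c̄ = 10.0000 + 3 × √10.0000 = 10.0000 + 3 × 3.1623 = 19.4868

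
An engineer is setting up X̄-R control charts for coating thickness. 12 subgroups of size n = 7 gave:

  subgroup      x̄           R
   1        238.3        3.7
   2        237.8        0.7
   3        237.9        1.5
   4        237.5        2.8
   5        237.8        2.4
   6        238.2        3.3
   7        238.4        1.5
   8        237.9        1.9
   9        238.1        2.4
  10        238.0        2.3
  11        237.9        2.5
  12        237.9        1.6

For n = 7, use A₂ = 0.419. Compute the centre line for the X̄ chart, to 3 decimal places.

237.975

X̄̄ = (238.3 + 237.8 + 237.9 + 237.5 + 237.8 + 238.2 + 238.4 + 237.9 + 238.1 + 238.0 + 237.9 + 237.9) / 12 = 2855.7000 / 12 = 237.9750
CL = X̄̄ = 237.9750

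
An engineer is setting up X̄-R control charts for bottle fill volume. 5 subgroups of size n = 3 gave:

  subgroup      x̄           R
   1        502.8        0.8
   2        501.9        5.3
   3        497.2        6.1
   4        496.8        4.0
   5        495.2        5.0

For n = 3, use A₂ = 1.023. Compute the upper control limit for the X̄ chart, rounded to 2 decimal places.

503.12

X̄̄ = (502.8 + 501.9 + 497.2 + 496.8 + 495.2) / 5 = 2493.9000 / 5 = 498.7800
R̄ = (0.8 + 5.3 + 6.1 + 4.0 + 5.0) / 5 = 21.2000 / 5 = 4.2400
UCL = X̄̄ + A₂·R̄ = 498.7800 + 1.023 × 4.2400 = 503.1175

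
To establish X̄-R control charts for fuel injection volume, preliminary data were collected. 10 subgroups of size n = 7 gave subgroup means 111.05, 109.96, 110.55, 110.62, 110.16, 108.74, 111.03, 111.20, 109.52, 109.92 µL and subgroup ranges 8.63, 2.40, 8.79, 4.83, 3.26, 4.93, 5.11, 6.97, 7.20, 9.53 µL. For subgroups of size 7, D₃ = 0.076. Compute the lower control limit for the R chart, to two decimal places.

0.47

R̄ = (8.63 + 2.40 + 8.79 + 4.83 + 3.26 + 4.93 + 5.11 + 6.97 + 7.20 + 9.53) / 10 = 61.6500 / 10 = 6.1650
LCL_R = D₃·R̄ = 0.076 × 6.1650 = 0.4685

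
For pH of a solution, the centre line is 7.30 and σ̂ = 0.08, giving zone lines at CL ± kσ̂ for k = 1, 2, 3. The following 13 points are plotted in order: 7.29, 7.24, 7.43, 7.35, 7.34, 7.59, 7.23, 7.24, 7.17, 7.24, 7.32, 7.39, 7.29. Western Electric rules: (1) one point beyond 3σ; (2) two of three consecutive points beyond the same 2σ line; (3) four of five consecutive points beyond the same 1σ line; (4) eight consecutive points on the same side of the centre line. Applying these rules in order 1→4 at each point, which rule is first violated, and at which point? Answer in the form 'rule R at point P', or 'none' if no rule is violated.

Zone of each point (C = within 1σ̂, B = 1σ̂–2σ̂, A = 2σ̂–3σ̂, * = beyond 3σ̂; sign = side of CL): 1:-C, 2:-C, 3:+B, 4:+C, 5:+C, 6:+*, 7:-C, 8:-C, 9:-B, 10:-C, 11:+C, 12:+B, 13:-C
Rule 1 (one point beyond the 3σ limits) is satisfied at point 6.

rule 1 at point 6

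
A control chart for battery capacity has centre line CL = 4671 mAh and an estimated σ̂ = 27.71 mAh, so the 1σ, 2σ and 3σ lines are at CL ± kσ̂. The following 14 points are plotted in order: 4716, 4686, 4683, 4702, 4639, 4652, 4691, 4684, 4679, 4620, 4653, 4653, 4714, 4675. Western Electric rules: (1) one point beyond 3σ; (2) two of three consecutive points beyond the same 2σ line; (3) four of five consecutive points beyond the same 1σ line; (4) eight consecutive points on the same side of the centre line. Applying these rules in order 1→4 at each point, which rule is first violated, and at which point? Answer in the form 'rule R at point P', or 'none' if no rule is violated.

Zone of each point (C = within 1σ̂, B = 1σ̂–2σ̂, A = 2σ̂–3σ̂, * = beyond 3σ̂; sign = side of CL): 1:+B, 2:+C, 3:+C, 4:+B, 5:-B, 6:-C, 7:+C, 8:+C, 9:+C, 10:-B, 11:-C, 12:-C, 13:+B, 14:+C
No rule fires across all 14 points.

none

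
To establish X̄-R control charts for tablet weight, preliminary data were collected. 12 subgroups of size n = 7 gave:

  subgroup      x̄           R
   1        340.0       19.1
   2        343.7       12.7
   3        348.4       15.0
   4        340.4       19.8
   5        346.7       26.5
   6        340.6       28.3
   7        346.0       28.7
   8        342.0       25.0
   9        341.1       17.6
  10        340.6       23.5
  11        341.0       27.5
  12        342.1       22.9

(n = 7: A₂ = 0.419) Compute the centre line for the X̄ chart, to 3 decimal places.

X̄̄ = (340.0 + 343.7 + 348.4 + 340.4 + 346.7 + 340.6 + 346.0 + 342.0 + 341.1 + 340.6 + 341.0 + 342.1) / 12 = 4112.6000 / 12 = 342.7167
CL = X̄̄ = 342.7167

342.717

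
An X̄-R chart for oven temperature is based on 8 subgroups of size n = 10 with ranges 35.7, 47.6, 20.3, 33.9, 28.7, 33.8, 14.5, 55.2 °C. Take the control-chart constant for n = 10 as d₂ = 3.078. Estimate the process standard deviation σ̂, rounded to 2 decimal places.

10.95

R̄ = (35.7 + 47.6 + 20.3 + 33.9 + 28.7 + 33.8 + 14.5 + 55.2) / 8 = 33.7125
σ̂ = R̄ / d₂ = 33.7125 / 3.078 = 10.9527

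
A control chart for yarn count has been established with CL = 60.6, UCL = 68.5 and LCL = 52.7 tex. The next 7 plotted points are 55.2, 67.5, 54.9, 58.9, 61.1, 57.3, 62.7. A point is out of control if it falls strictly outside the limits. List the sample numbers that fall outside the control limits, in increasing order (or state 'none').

All 7 points lie within [52.7, 68.5].

none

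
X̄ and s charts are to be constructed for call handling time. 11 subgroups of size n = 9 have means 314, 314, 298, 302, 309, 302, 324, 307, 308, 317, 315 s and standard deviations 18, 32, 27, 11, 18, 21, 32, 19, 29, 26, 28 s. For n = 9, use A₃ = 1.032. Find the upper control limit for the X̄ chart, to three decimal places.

X̄̄ = (314 + 314 + 298 + 302 + 309 + 302 + 324 + 307 + 308 + 317 + 315) / 11 = 310.0000
s̄ = (18 + 32 + 27 + 11 + 18 + 21 + 32 + 19 + 29 + 26 + 28) / 11 = 23.7273
UCL = X̄̄ + A₃·s̄ = 310.0000 + 1.032 × 23.7273 = 334.4865

334.487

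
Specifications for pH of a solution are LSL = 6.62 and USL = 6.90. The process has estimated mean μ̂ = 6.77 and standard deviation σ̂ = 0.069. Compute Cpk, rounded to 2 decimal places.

0.63

Cpu = (USL − μ̂) / (3σ̂) = (6.90 − 6.77) / (3 × 0.069) = 0.6280; Cpl = (μ̂ − LSL) / (3σ̂) = (6.77 − 6.62) / (3 × 0.069) = 0.7246; Cpk = min(Cpu, Cpl) = 0.6280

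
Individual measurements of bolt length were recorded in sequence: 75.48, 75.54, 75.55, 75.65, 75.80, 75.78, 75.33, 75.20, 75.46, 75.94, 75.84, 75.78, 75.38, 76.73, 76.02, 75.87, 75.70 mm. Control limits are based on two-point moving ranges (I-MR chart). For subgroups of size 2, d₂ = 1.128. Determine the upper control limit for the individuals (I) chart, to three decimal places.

76.473

X̄ = (75.48 + 75.54 + 75.55 + 75.65 + 75.80 + 75.78 + 75.33 + 75.20 + 75.46 + 75.94 + 75.84 + 75.78 + 75.38 + 76.73 + 76.02 + 75.87 + 75.70) / 17 = 75.7088
Moving ranges: 0.06, 0.01, 0.10, 0.15, 0.02, 0.45, 0.13, 0.26, 0.48, 0.10, 0.06, 0.40, 1.35, 0.71, 0.15, 0.17; M̄R̄ = 4.6000 / 16 = 0.2875
UCL = X̄ + 3·M̄R̄/d₂ = 75.7088 + 3 × 0.2875 / 1.128 = 76.4735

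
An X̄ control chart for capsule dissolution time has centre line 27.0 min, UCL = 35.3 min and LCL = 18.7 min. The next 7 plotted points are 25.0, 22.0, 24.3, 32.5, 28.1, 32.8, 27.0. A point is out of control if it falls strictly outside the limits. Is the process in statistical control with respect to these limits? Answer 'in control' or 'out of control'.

All 7 points lie within [18.7, 35.3].

in control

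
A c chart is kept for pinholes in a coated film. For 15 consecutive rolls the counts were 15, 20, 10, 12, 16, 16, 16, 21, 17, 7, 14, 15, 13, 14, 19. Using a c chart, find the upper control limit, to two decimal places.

26.62

c̄ = (15 + 20 + 10 + 12 + 16 + 16 + 16 + 21 + 17 + 7 + 14 + 15 + 13 + 14 + 19) / 15 = 225 / 15 = 15.0000
UCL = c̄ + 3√c̄ = 15.0000 + 3 × √15.0000 = 15.0000 + 3 × 3.8730 = 26.6190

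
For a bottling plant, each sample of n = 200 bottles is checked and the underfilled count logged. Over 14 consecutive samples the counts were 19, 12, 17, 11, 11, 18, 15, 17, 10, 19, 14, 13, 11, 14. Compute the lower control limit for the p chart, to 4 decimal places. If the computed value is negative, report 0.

0.0170

p̄ = Σdᵢ / (k·n) = 201 / (14 × 200) = 0.07179
LCL = p̄ − 3·√(p̄(1−p̄)/n) = 0.07179 − 3 × 0.01825 = 0.01703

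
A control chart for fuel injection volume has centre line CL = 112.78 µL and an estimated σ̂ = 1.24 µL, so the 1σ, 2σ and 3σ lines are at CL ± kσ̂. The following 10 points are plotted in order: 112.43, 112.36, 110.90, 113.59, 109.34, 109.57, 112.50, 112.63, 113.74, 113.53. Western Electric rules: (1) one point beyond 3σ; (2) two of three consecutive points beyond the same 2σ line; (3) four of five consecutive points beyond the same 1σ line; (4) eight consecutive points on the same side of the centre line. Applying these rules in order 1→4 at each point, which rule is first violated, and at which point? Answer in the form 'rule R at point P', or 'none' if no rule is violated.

Zone of each point (C = within 1σ̂, B = 1σ̂–2σ̂, A = 2σ̂–3σ̂, * = beyond 3σ̂; sign = side of CL): 1:-C, 2:-C, 3:-B, 4:+C, 5:-A, 6:-A, 7:-C, 8:-C, 9:+C, 10:+C
Rule 2 (two of three consecutive points beyond the same 2σ limit) is satisfied at point 6.

rule 2 at point 6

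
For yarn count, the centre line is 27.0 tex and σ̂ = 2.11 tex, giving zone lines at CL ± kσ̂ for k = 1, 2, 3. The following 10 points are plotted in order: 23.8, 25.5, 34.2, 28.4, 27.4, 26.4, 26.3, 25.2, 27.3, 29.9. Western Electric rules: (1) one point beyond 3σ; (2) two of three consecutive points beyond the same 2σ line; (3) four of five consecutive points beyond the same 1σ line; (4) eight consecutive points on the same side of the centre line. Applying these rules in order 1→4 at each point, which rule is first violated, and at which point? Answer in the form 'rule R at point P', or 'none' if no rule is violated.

rule 1 at point 3

Zone of each point (C = within 1σ̂, B = 1σ̂–2σ̂, A = 2σ̂–3σ̂, * = beyond 3σ̂; sign = side of CL): 1:-B, 2:-C, 3:+*, 4:+C, 5:+C, 6:-C, 7:-C, 8:-C, 9:+C, 10:+B
Rule 1 (one point beyond the 3σ limits) is satisfied at point 3.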